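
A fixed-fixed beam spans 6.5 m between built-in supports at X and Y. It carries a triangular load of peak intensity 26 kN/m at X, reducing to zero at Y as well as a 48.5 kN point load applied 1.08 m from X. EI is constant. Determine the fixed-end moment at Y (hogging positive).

Take the two fixed-end moments M_X, M_Y as redundants; the released structure is the simple span XY.
End rotations of the released simple span under the applied load (×1/EI):
  at X: triangular load, peak 26: w₀L³/(45EI) = 158.7/EI
  at Y: triangular load, peak 26: 7w₀L³/(360EI) = 138.8/EI
  at X: point load 48.5 at a = 1.08: Pab(L + b)/(6LEI) = 86.77/EI
  at Y: point load 48.5 at a = 1.08: Pab(L + a)/(6LEI) = 55.18/EI
  θ_X0 = 245.4/EI,  θ_Y0 = 194/EI
Flexibility coefficients: a unit moment at one end gives L/(3EI) there and L/(6EI) at the far end, so f₁₁ = f₂₂ = 2.167/EI and f₁₂ = f₂₁ = 1.083/EI.
Compatibility — zero rotation at each built-in end:
  2.167 M_X + 1.083 M_Y = 245.4
  1.083 M_X + 2.167 M_Y = 194
Solving the pair gives M_X = 91.34 kN·m and M_Y = 43.87 kN·m (hogging).

M_Y = 43.87 kN·m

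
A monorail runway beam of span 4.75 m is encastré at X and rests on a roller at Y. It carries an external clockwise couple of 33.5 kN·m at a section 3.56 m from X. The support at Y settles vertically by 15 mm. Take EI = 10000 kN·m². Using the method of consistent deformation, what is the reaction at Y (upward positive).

R_Y = 5.716 kN

Release the roller at Y. Primary structure: cantilever fixed at X.
Deflection at Y on the released cantilever, summing each load's contribution:
  clockwise couple 33.5 at a = 3.56: M₀a(2L − a)/(2EI) = 354.2/EI
Tip deflection under a unit load at Y: L³/(3EI) = 35.72/EI.
With EI = 10000 kN·m²: δ_0 = 0.03542 m and δ_{YY} = 0.003572 m/kN.
Compatibility — the beam at Y must follow the support down by 0.015 m: δ_0 − R_Y·δ_{YY} = 0.015, so R_Y = (0.03542 − 0.015)/0.003572 = 5.716 kN.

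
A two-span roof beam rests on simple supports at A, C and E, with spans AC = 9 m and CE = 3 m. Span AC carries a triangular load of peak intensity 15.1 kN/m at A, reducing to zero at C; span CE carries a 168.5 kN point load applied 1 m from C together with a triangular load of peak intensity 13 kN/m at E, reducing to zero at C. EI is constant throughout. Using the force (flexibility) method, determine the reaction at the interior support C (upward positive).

R_C = 176.4 kN

Insert a hinge at C; M_C is the redundant, and each span becomes simply supported.
Discontinuity in slope at C on the released structure — sum the simple-span end rotations:
  span AC: triangular load, peak 15.1: 7w₀L³/(360EI) = 214/EI
  span CE: point load 168.5 at a = 1: Pab(L + b)/(6LEI) = 93.61/EI
  span CE: triangular load, peak 13: 7w₀L³/(360EI) = 6.825/EI
  relative rotation θ_0 = (214 + 100.4)/EI = 314.5/EI
A unit hogging moment at C produces rotation L₁/(3EI) + L₂/(3EI) = 4/EI.
Slope continuity at C: θ_0 = M_C·4/EI, so M_C = 314.5/4 = 78.62 kN·m (hogging).
Span AC, ΣM about A with M_C applied at C: R_C^{AC}·9 = 203.8 + 78.62, so R_C^{AC} = 31.39 kN and R_A = 67.95 − 31.39 = 36.56 kN.
Span CE, ΣM about E: R_C^{CE}·3 = 356.5 + 78.62, so R_C^{CE} = 145 kN and R_E = 188 − 145 = 42.96 kN.
R_C = 31.39 + 145 = 176.4 kN.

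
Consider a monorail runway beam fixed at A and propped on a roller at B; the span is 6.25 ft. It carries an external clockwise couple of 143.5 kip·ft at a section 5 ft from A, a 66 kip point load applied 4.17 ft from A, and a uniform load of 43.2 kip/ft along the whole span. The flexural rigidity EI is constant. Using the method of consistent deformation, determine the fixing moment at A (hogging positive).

M_A = 208.8 kip·ft

Release the roller at B. Primary structure: cantilever fixed at A.
Primary-structure tip deflection at B by superposition:
  clockwise couple 143.5 at a = 5: M₀a(2L − a)/(2EI) = 2691/EI
  point load 66 at a = 4.17: Pa²(3L − a)/(6EI) = 2789/EI
  UDL 43.2: wL⁴/(8EI) = 8240/EI
  δ_0 = 13719/EI
Flexibility coefficient — unit upward force at B: δ_{BB} = L³/(3EI) = 81.38/EI.
The prop prevents deflection at B: R_B = δ_0/δ_{BB} = 13719/81.38 = 168.6 kip.
Moment equilibrium about A: M_A = Σ(load moments about A) − R_B·L = 1262 − 168.6×6.25 = 208.8 kip·ft.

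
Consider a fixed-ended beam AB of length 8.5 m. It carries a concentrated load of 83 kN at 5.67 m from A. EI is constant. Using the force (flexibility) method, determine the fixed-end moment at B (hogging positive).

Release both end moments; the primary structure is a simply-supported span AB with redundants M_A and M_B.
Simple-span end rotations at A and B under the given loads:
  at A: point load 83 at a = 5.67: Pab(L + b)/(6LEI) = 295.9/EI
  at B: point load 83 at a = 5.67: Pab(L + a)/(6LEI) = 370/EI
  θ_A0 = 295.9/EI,  θ_B0 = 370/EI
Flexibility coefficients: a unit moment at one end gives L/(3EI) there and L/(6EI) at the far end, so f₁₁ = f₂₂ = 2.833/EI and f₁₂ = f₂₁ = 1.417/EI.
Compatibility — zero rotation at each built-in end:
  2.833 M_A + 1.417 M_B = 295.9
  1.417 M_A + 2.833 M_B = 370
Solving the pair gives M_A = 52.17 kN·m and M_B = 104.5 kN·m (hogging).

M_B = 104.5 kN·m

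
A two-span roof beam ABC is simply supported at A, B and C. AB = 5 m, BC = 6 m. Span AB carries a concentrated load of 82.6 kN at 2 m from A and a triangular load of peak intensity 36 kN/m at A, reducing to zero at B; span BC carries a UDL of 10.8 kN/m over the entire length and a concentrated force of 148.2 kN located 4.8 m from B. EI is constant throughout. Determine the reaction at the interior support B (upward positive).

R_B = 172.2 kN

Take M_B as the redundant. Released structure: two simple spans AB and BC with a hinge at B.
End slopes at the hinge B, treating each span as simply supported:
  span AB: point load 82.6 at a = 2: Pab(L + a)/(6LEI) = 115.6/EI
  span AB: triangular load, peak 36: 7w₀L³/(360EI) = 87.5/EI
  span BC: UDL 10.8: wL³/(24EI) = 97.2/EI
  span BC: point load 148.2 at a = 4.8: Pab(L + b)/(6LEI) = 170.7/EI
  relative rotation θ_0 = (203.1 + 267.9)/EI = 471.1/EI
A unit hogging moment at B produces rotation L₁/(3EI) + L₂/(3EI) = 3.667/EI.
Slope continuity at B: θ_0 = M_B·3.667/EI, so M_B = 471.1/3.667 = 128.5 kN·m (hogging).
Span AB, ΣM about A with M_B applied at B: R_B^{AB}·5 = 315.2 + 128.5, so R_B^{AB} = 88.73 kN and R_A = 172.6 − 88.73 = 83.87 kN.
Span BC, ΣM about C: R_B^{BC}·6 = 372.2 + 128.5, so R_B^{BC} = 83.45 kN and R_C = 213 − 83.45 = 129.5 kN.
R_B = 88.73 + 83.45 = 172.2 kN.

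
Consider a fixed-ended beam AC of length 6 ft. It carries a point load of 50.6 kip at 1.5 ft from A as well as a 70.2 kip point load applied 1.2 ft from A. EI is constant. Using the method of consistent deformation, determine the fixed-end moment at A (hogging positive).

Release both end moments; the primary structure is a simply-supported span AC with redundants M_A and M_C.
On the primary (simply-supported) span, the end slopes from the loading are:
  at A: point load 50.6 at a = 1.5: Pab(L + b)/(6LEI) = 99.62/EI
  at C: point load 50.6 at a = 1.5: Pab(L + a)/(6LEI) = 71.16/EI
  at A: point load 70.2 at a = 1.2: Pab(L + b)/(6LEI) = 121.3/EI
  at C: point load 70.2 at a = 1.2: Pab(L + a)/(6LEI) = 80.87/EI
  θ_A0 = 220.9/EI,  θ_C0 = 152/EI
Flexibility coefficients: a unit moment at one end gives L/(3EI) there and L/(6EI) at the far end, so f₁₁ = f₂₂ = 2/EI and f₁₂ = f₂₁ = 1/EI.
Compatibility — zero rotation at each built-in end:
  2 M_A + 1 M_C = 220.9
  1 M_A + 2 M_C = 152
Solving the pair gives M_A = 96.61 kip·ft and M_C = 27.71 kip·ft (hogging).

M_A = 96.61 kip·ft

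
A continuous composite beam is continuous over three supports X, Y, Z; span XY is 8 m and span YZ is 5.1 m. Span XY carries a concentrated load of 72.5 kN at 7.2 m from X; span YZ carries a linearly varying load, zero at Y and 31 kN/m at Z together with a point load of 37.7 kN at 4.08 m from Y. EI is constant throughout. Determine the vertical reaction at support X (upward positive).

R_X = 0.2774 kN

Release continuity at Y by inserting a hinge; the redundant is the internal moment M_Y. The primary structure is two simply-supported spans XY and YZ.
Discontinuity in slope at Y on the released structure — sum the simple-span end rotations:
  span XY: point load 72.5 at a = 7.2: Pab(L + a)/(6LEI) = 132.2/EI
  span YZ: triangular load, peak 31: 7w₀L³/(360EI) = 79.96/EI
  span YZ: point load 37.7 at a = 4.08: Pab(L + b)/(6LEI) = 31.38/EI
  relative rotation θ_0 = (132.2 + 111.3)/EI = 243.6/EI
A unit hogging moment at Y produces rotation L₁/(3EI) + L₂/(3EI) = 4.367/EI.
Compatibility: M_Y·(L₁+L₂)/(3EI) = θ_0, giving M_Y = 55.78 kN·m (hogging).
Span XY, ΣM about X with M_Y applied at Y: R_Y^{XY}·8 = 522 + 55.78, so R_Y^{XY} = 72.22 kN and R_X = 72.5 − 72.22 = 0.2774 kN.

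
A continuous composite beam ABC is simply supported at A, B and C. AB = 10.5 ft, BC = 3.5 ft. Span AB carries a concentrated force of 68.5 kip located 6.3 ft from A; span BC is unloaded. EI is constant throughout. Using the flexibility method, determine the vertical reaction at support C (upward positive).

R_C = -29.59 kip

Take M_B as the redundant. Released structure: two simple spans AB and BC with a hinge at B.
Discontinuity in slope at B on the released structure — sum the simple-span end rotations:
  span AB: point load 68.5 at a = 6.3: Pab(L + a)/(6LEI) = 483.3/EI
  relative rotation θ_0 = (483.3 + 0)/EI = 483.3/EI
A unit hogging moment at B produces rotation L₁/(3EI) + L₂/(3EI) = 4.667/EI.
Slope continuity at B: θ_0 = M_B·4.667/EI, so M_B = 483.3/4.667 = 103.6 kip·ft (hogging).
Span BC, ΣM about C: R_B^{BC}·3.5 = 0 + 103.6, so R_B^{BC} = 29.59 kip and R_C = 0 − 29.59 = -29.59 kip.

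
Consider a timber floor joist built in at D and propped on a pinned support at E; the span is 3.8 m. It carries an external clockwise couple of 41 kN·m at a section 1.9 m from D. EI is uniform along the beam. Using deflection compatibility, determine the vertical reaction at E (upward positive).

Choose R_E as the redundant. The primary structure is the cantilever fixed at D.
Downward deflection at the released point E due to the loads:
  clockwise couple 41 at a = 1.9: M₀a(2L − a)/(2EI) = 222/EI
Flexibility coefficient — unit upward force at E: δ_{EE} = L³/(3EI) = 18.29/EI.
The prop prevents deflection at E: R_E = δ_0/δ_{EE} = 222/18.29 = 12.14 kN.

R_E = 12.14 kN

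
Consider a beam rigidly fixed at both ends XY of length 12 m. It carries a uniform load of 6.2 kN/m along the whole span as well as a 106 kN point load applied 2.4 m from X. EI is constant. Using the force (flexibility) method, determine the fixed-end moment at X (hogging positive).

M_X = 237.2 kN·m

Release both end moments; the primary structure is a simply-supported span XY with redundants M_X and M_Y.
On the primary (simply-supported) span, the end slopes from the loading are:
  at X: UDL 6.2: wL³/(24EI) = 446.4/EI
  at Y: UDL 6.2: wL³/(24EI) = 446.4/EI
  at X: point load 106 at a = 2.4: Pab(L + b)/(6LEI) = 732.7/EI
  at Y: point load 106 at a = 2.4: Pab(L + a)/(6LEI) = 488.4/EI
  θ_X0 = 1179/EI,  θ_Y0 = 934.8/EI
Flexibility coefficients: a unit moment at one end gives L/(3EI) there and L/(6EI) at the far end, so f₁₁ = f₂₂ = 4/EI and f₁₂ = f₂₁ = 2/EI.
Compatibility — zero rotation at each built-in end:
  4 M_X + 2 M_Y = 1179
  2 M_X + 4 M_Y = 934.8
Solving the pair gives M_X = 237.2 kN·m and M_Y = 115.1 kN·m (hogging).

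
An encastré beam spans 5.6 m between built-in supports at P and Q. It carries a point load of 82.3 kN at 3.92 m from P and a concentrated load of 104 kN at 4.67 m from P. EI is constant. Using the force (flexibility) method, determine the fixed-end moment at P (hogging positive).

M_P = 42.43 kN·m

Take the two fixed-end moments M_P, M_Q as redundants; the released structure is the simple span PQ.
End rotations of the released simple span under the applied load (×1/EI):
  at P: point load 82.3 at a = 3.92: Pab(L + b)/(6LEI) = 117.4/EI
  at Q: point load 82.3 at a = 3.92: Pab(L + a)/(6LEI) = 153.6/EI
  at P: point load 104 at a = 4.67: Pab(L + b)/(6LEI) = 87.78/EI
  at Q: point load 104 at a = 4.67: Pab(L + a)/(6LEI) = 138.1/EI
  θ_P0 = 205.2/EI,  θ_Q0 = 291.6/EI
Flexibility coefficients: a unit moment at one end gives L/(3EI) there and L/(6EI) at the far end, so f₁₁ = f₂₂ = 1.867/EI and f₁₂ = f₂₁ = 0.9333/EI.
Compatibility — zero rotation at each built-in end:
  1.867 M_P + 0.9333 M_Q = 205.2
  0.9333 M_P + 1.867 M_Q = 291.6
Solving the pair gives M_P = 42.43 kN·m and M_Q = 135 kN·m (hogging).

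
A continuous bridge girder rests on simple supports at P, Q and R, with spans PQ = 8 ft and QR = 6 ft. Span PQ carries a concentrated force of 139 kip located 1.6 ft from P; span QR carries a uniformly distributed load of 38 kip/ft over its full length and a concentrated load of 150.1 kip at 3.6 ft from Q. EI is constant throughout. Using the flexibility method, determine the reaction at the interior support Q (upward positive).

R_Q = 259.9 kip

Release continuity at Q by inserting a hinge; the redundant is the internal moment M_Q. The primary structure is two simply-supported spans PQ and QR.
Discontinuity in slope at Q on the released structure — sum the simple-span end rotations:
  span PQ: point load 139 at a = 1.6: Pab(L + a)/(6LEI) = 284.7/EI
  span QR: UDL 38: wL³/(24EI) = 342/EI
  span QR: point load 150.1 at a = 3.6: Pab(L + b)/(6LEI) = 302.6/EI
  relative rotation θ_0 = (284.7 + 644.6)/EI = 929.3/EI
A unit hogging moment at Q produces rotation L₁/(3EI) + L₂/(3EI) = 4.667/EI.
Slope continuity at Q: θ_0 = M_Q·4.667/EI, so M_Q = 929.3/4.667 = 199.1 kip·ft (hogging).
Span PQ, ΣM about P with M_Q applied at Q: R_Q^{PQ}·8 = 222.4 + 199.1, so R_Q^{PQ} = 52.69 kip and R_P = 139 − 52.69 = 86.31 kip.
Span QR, ΣM about R: R_Q^{QR}·6 = 1044 + 199.1, so R_Q^{QR} = 207.2 kip and R_R = 378.1 − 207.2 = 170.9 kip.
R_Q = 52.69 + 207.2 = 259.9 kip.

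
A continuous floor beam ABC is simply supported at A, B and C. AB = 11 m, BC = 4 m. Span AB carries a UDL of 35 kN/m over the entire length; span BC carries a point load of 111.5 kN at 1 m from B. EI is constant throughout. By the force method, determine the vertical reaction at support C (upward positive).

Insert a hinge at B; M_B is the redundant, and each span becomes simply supported.
End slopes at the hinge B, treating each span as simply supported:
  span AB: UDL 35: wL³/(24EI) = 1941/EI
  span BC: point load 111.5 at a = 1: Pab(L + b)/(6LEI) = 97.56/EI
  relative rotation θ_0 = (1941 + 97.56)/EI = 2039/EI
A unit hogging moment at B produces rotation L₁/(3EI) + L₂/(3EI) = 5/EI.
Slope continuity at B: θ_0 = M_B·5/EI, so M_B = 2039/5 = 407.7 kN·m (hogging).
Span BC, ΣM about C: R_B^{BC}·4 = 334.5 + 407.7, so R_B^{BC} = 185.6 kN and R_C = 111.5 − 185.6 = -74.06 kN.

R_C = -74.06 kN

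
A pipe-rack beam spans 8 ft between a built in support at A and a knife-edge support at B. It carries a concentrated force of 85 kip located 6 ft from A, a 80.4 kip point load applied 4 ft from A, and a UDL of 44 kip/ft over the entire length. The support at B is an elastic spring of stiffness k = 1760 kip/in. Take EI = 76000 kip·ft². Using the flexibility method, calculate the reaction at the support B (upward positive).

Take the reaction at B as the redundant and release it; the primary structure is a cantilever fixed at A.
Free-end deflection of the primary structure under the applied loading (downward +):
  point load 85 at a = 6: Pa²(3L − a)/(6EI) = 9180/EI
  point load 80.4 at a = 4: Pa²(3L − a)/(6EI) = 4288/EI
  UDL 44: wL⁴/(8EI) = 22528/EI
  δ_0 = 35996/EI
Flexibility coefficient — unit upward force at B: δ_{BB} = L³/(3EI) = 170.7/EI.
With EI = 76000 kip·ft²: δ_0 = 0.47363 ft and δ_{BB} = 0.002246 ft/kip.
Compatibility — the spring shortens by R_B/k under the reaction it provides: δ_0 − R_B·δ_{BB} = R_B/k. With 1/k = 1/(1760×12) ft/kip = 0.000047 ft/kip, R_B = δ_0 / (δ_{BB} + 1/k) = 0.47363 / (0.002246 + 0.000047) = 206.6 kip.

R_B = 206.6 kip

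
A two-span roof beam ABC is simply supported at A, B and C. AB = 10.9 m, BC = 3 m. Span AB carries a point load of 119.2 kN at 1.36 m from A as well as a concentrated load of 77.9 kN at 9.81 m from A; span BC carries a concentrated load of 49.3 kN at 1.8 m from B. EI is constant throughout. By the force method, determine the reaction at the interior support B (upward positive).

Release continuity at B by inserting a hinge; the redundant is the internal moment M_B. The primary structure is two simply-supported spans AB and BC.
Discontinuity in slope at B on the released structure — sum the simple-span end rotations:
  span AB: point load 119.2 at a = 1.36: Pab(L + a)/(6LEI) = 289.9/EI
  span AB: point load 77.9 at a = 9.81: Pab(L + a)/(6LEI) = 263.8/EI
  span BC: point load 49.3 at a = 1.8: Pab(L + b)/(6LEI) = 24.85/EI
  relative rotation θ_0 = (553.7 + 24.85)/EI = 578.5/EI
A unit hogging moment at B produces rotation L₁/(3EI) + L₂/(3EI) = 4.633/EI.
Compatibility: M_B·(L₁+L₂)/(3EI) = θ_0, giving M_B = 124.9 kN·m (hogging).
Span AB, ΣM about A with M_B applied at B: R_B^{AB}·10.9 = 926.3 + 124.9, so R_B^{AB} = 96.44 kN and R_A = 197.1 − 96.44 = 100.7 kN.
Span BC, ΣM about C: R_B^{BC}·3 = 59.16 + 124.9, so R_B^{BC} = 61.34 kN and R_C = 49.3 − 61.34 = -12.04 kN.
R_B = 96.44 + 61.34 = 157.8 kN.

R_B = 157.8 kN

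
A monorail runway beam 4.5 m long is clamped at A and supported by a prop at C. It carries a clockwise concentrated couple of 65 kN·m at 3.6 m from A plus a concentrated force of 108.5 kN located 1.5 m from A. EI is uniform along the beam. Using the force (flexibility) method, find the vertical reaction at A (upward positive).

R_A = 71.63 kN

Release the roller at C. Primary structure: cantilever fixed at A.
Deflection at C on the released cantilever, summing each load's contribution:
  clockwise couple 65 at a = 3.6: M₀a(2L − a)/(2EI) = 631.8/EI
  point load 108.5 at a = 1.5: Pa²(3L − a)/(6EI) = 488.2/EI
  δ_0 = 1120/EI
Flexibility coefficient — unit upward force at C: δ_{CC} = L³/(3EI) = 30.38/EI.
The prop prevents deflection at C: R_C = δ_0/δ_{CC} = 1120/30.38 = 36.87 kN.
Vertical equilibrium: R_A = ΣP − R_C = 108.5 − 36.87 = 71.63 kN.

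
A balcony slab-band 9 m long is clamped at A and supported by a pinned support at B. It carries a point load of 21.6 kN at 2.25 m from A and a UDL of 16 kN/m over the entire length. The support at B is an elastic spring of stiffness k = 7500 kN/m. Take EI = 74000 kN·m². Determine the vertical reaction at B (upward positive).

R_B = 53.68 kN

Choose R_B as the redundant. The primary structure is the cantilever fixed at A.
Deflection at B on the released cantilever, summing each load's contribution:
  point load 21.6 at a = 2.25: Pa²(3L − a)/(6EI) = 451.1/EI
  UDL 16: wL⁴/(8EI) = 13122/EI
  δ_0 = 13573/EI
Flexibility coefficient — unit upward force at B: δ_{BB} = L³/(3EI) = 243/EI.
With EI = 74000 kN·m²: δ_0 = 0.18342 m and δ_{BB} = 0.003284 m/kN.
Compatibility — the spring shortens by R_B/k under the reaction it provides: δ_0 − R_B·δ_{BB} = R_B/k. With 1/k = 0.000133 m/kN, R_B = δ_0 / (δ_{BB} + 1/k) = 0.18342 / (0.003284 + 0.000133) = 53.68 kN.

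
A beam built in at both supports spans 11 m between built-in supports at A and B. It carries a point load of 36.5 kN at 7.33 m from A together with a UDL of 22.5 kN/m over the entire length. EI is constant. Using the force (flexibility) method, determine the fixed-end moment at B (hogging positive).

Take the two fixed-end moments M_A, M_B as redundants; the released structure is the simple span AB.
Simple-span end rotations at A and B under the given loads:
  at A: point load 36.5 at a = 7.33: Pab(L + b)/(6LEI) = 218.2/EI
  at B: point load 36.5 at a = 7.33: Pab(L + a)/(6LEI) = 272.7/EI
  at A: UDL 22.5: wL³/(24EI) = 1248/EI
  at B: UDL 22.5: wL³/(24EI) = 1248/EI
  θ_A0 = 1466/EI,  θ_B0 = 1521/EI
Flexibility coefficients: a unit moment at one end gives L/(3EI) there and L/(6EI) at the far end, so f₁₁ = f₂₂ = 3.667/EI and f₁₂ = f₂₁ = 1.833/EI.
Compatibility — zero rotation at each built-in end:
  3.667 M_A + 1.833 M_B = 1466
  1.833 M_A + 3.667 M_B = 1521
Solving the pair gives M_A = 256.7 kN·m and M_B = 286.4 kN·m (hogging).

M_B = 286.4 kN·m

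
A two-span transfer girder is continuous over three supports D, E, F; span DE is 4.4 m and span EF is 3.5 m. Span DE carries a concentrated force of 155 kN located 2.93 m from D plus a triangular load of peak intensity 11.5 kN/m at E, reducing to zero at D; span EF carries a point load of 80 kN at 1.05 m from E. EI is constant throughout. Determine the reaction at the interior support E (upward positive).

Take M_E as the redundant. Released structure: two simple spans DE and EF with a hinge at E.
Rotations at E on the released spans (each span's end-slope, ×1/EI):
  span DE: point load 155 at a = 2.93: Pab(L + a)/(6LEI) = 185.4/EI
  span DE: triangular load, peak 11.5: w₀L³/(45EI) = 21.77/EI
  span EF: point load 80 at a = 1.05: Pab(L + b)/(6LEI) = 58.31/EI
  relative rotation θ_0 = (207.1 + 58.31)/EI = 265.4/EI
A unit hogging moment at E produces rotation L₁/(3EI) + L₂/(3EI) = 2.633/EI.
Compatibility: M_E·(L₁+L₂)/(3EI) = θ_0, giving M_E = 100.8 kN·m (hogging).
Span DE, ΣM about D with M_E applied at E: R_E^{DE}·4.4 = 528.4 + 100.8, so R_E^{DE} = 143 kN and R_D = 180.3 − 143 = 37.31 kN.
Span EF, ΣM about F: R_E^{EF}·3.5 = 196 + 100.8, so R_E^{EF} = 84.8 kN and R_F = 80 − 84.8 = -4.8 kN.
R_E = 143 + 84.8 = 227.8 kN.

R_E = 227.8 kN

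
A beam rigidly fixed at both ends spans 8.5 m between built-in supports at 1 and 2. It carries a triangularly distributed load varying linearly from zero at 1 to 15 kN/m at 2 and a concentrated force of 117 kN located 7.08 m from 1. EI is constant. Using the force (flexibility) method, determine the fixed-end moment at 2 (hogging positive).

Release both end moments; the primary structure is a simply-supported span 12 with redundants M_1 and M_2.
Simple-span end rotations at 1 and 2 under the given loads:
  at 1: triangular load, peak 15: 7w₀L³/(360EI) = 179.1/EI
  at 2: triangular load, peak 15: w₀L³/(45EI) = 204.7/EI
  at 1: point load 117 at a = 7.08: Pab(L + b)/(6LEI) = 228.8/EI
  at 2: point load 117 at a = 7.08: Pab(L + a)/(6LEI) = 359.3/EI
  θ_10 = 407.9/EI,  θ_20 = 564/EI
Flexibility coefficients: a unit moment at one end gives L/(3EI) there and L/(6EI) at the far end, so f₁₁ = f₂₂ = 2.833/EI and f₁₂ = f₂₁ = 1.417/EI.
Compatibility — zero rotation at each built-in end:
  2.833 M_1 + 1.417 M_2 = 407.9
  1.417 M_1 + 2.833 M_2 = 564
Solving the pair gives M_1 = 59.24 kN·m and M_2 = 169.5 kN·m (hogging).

M_2 = 169.5 kN·m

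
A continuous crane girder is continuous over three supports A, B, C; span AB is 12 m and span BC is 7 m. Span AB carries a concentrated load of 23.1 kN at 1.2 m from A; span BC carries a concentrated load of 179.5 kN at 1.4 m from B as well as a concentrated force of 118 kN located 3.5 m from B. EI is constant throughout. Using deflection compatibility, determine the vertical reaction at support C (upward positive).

R_C = 75.99 kN

Take M_B as the redundant. Released structure: two simple spans AB and BC with a hinge at B.
End slopes at the hinge B, treating each span as simply supported:
  span AB: point load 23.1 at a = 1.2: Pab(L + a)/(6LEI) = 54.89/EI
  span BC: point load 179.5 at a = 1.4: Pab(L + b)/(6LEI) = 422.2/EI
  span BC: point load 118 at a = 3.5: Pab(L + b)/(6LEI) = 361.4/EI
  relative rotation θ_0 = (54.89 + 783.6)/EI = 838.4/EI
A unit hogging moment at B produces rotation L₁/(3EI) + L₂/(3EI) = 6.333/EI.
Slope continuity at B: θ_0 = M_B·6.333/EI, so M_B = 838.4/6.333 = 132.4 kN·m (hogging).
Span BC, ΣM about C: R_B^{BC}·7 = 1418 + 132.4, so R_B^{BC} = 221.5 kN and R_C = 297.5 − 221.5 = 75.99 kN.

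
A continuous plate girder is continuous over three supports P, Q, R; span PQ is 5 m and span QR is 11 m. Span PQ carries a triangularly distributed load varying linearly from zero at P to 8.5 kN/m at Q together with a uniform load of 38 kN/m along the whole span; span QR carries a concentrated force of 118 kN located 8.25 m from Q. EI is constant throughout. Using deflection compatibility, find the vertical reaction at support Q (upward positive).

R_Q = 181.2 kN

Take M_Q as the redundant. Released structure: two simple spans PQ and QR with a hinge at Q.
Discontinuity in slope at Q on the released structure — sum the simple-span end rotations:
  span PQ: triangular load, peak 8.5: w₀L³/(45EI) = 23.61/EI
  span PQ: UDL 38: wL³/(24EI) = 197.9/EI
  span QR: point load 118 at a = 8.25: Pab(L + b)/(6LEI) = 557.7/EI
  relative rotation θ_0 = (221.5 + 557.7)/EI = 779.3/EI
A unit hogging moment at Q produces rotation L₁/(3EI) + L₂/(3EI) = 5.333/EI.
Compatibility: M_Q·(L₁+L₂)/(3EI) = θ_0, giving M_Q = 146.1 kN·m (hogging).
Span PQ, ΣM about P with M_Q applied at Q: R_Q^{PQ}·5 = 545.8 + 146.1, so R_Q^{PQ} = 138.4 kN and R_P = 211.2 − 138.4 = 72.86 kN.
Span QR, ΣM about R: R_Q^{QR}·11 = 324.5 + 146.1, so R_Q^{QR} = 42.78 kN and R_R = 118 − 42.78 = 75.22 kN.
R_Q = 138.4 + 42.78 = 181.2 kN.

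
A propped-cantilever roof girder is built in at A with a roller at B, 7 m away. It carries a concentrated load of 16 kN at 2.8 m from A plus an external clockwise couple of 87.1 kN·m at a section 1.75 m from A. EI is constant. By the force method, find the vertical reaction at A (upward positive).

R_A = 4.506 kN

Choose R_B as the redundant. The primary structure is the cantilever fixed at A.
Deflection at B on the released cantilever, summing each load's contribution:
  point load 16 at a = 2.8: Pa²(3L − a)/(6EI) = 380.5/EI
  clockwise couple 87.1 at a = 1.75: M₀a(2L − a)/(2EI) = 933.6/EI
  δ_0 = 1314/EI
Tip deflection under a unit load at B: L³/(3EI) = 114.3/EI.
The prop prevents deflection at B: R_B = δ_0/δ_{BB} = 1314/114.3 = 11.49 kN.
Vertical equilibrium: R_A = ΣP − R_B = 16 − 11.49 = 4.506 kN.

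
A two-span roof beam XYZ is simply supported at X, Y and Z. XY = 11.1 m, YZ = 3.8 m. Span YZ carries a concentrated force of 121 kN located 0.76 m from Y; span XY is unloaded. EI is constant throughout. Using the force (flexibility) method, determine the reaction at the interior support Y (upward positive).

Insert a hinge at Y; M_Y is the redundant, and each span becomes simply supported.
Rotations at Y on the released spans (each span's end-slope, ×1/EI):
  span YZ: point load 121 at a = 0.76: Pab(L + b)/(6LEI) = 83.87/EI
  relative rotation θ_0 = (0 + 83.87)/EI = 83.87/EI
A unit hogging moment at Y produces rotation L₁/(3EI) + L₂/(3EI) = 4.967/EI.
Slope continuity at Y: θ_0 = M_Y·4.967/EI, so M_Y = 83.87/4.967 = 16.89 kN·m (hogging).
Span XY, ΣM about X with M_Y applied at Y: R_Y^{XY}·11.1 = 0 + 16.89, so R_Y^{XY} = 1.521 kN and R_X = 0 − 1.521 = -1.521 kN.
Span YZ, ΣM about Z: R_Y^{YZ}·3.8 = 367.8 + 16.89, so R_Y^{YZ} = 101.2 kN and R_Z = 121 − 101.2 = 19.76 kN.
R_Y = 1.521 + 101.2 = 102.8 kN.

R_Y = 102.8 kN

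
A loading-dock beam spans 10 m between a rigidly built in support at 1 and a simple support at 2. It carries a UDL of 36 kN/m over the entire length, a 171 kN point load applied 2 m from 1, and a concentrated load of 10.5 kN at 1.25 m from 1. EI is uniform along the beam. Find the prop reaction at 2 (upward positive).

R_2 = 144.8 kN

Remove the prop at 2; the released (primary) structure is a cantilever built in at 1.
Deflection at 2 on the released cantilever, summing each load's contribution:
  UDL 36: wL⁴/(8EI) = 45000/EI
  point load 171 at a = 2: Pa²(3L − a)/(6EI) = 3192/EI
  point load 10.5 at a = 1.25: Pa²(3L − a)/(6EI) = 78.61/EI
  δ_0 = 48271/EI
Tip deflection under a unit load at 2: L³/(3EI) = 333.3/EI.
Compatibility at 2: δ_0 − R_2·δ_{22} = 0, so R_2 = 48271/333.3 = 144.8 kN.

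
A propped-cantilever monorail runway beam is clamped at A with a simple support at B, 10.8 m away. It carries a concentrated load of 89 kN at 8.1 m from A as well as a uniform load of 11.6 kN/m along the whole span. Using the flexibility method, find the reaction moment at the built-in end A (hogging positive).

Remove the prop at B; the released (primary) structure is a cantilever built in at A.
Deflection at B on the released cantilever, summing each load's contribution:
  point load 89 at a = 8.1: Pa²(3L − a)/(6EI) = 23649/EI
  UDL 11.6: wL⁴/(8EI) = 19727/EI
  δ_0 = 43376/EI
Tip deflection under a unit load at B: L³/(3EI) = 419.9/EI.
The prop prevents deflection at B: R_B = δ_0/δ_{BB} = 43376/419.9 = 103.3 kN.
Moment equilibrium about A: M_A = Σ(load moments about A) − R_B·L = 1397 − 103.3×10.8 = 281.8 kN·m.

M_A = 281.8 kN·m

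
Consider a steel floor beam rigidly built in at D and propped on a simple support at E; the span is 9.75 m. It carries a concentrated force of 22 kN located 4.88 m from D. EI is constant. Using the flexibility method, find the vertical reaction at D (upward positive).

Remove the prop at E; the released (primary) structure is a cantilever built in at D.
Primary-structure tip deflection at E by superposition:
  point load 22 at a = 4.88: Pa²(3L − a)/(6EI) = 2128/EI
Tip deflection under a unit load at E: L³/(3EI) = 309/EI.
Compatibility at E: δ_0 − R_E·δ_{EE} = 0, so R_E = 2128/309 = 6.888 kN.
Vertical equilibrium: R_D = ΣP − R_E = 22 − 6.888 = 15.11 kN.

R_D = 15.11 kN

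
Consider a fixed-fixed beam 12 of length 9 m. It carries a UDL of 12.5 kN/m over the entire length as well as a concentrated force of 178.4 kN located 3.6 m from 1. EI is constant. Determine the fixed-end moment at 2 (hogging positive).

Take the two fixed-end moments M_1, M_2 as redundants; the released structure is the simple span 12.
End rotations of the released simple span under the applied load (×1/EI):
  at 1: UDL 12.5: wL³/(24EI) = 379.7/EI
  at 2: UDL 12.5: wL³/(24EI) = 379.7/EI
  at 1: point load 178.4 at a = 3.6: Pab(L + b)/(6LEI) = 924.8/EI
  at 2: point load 178.4 at a = 3.6: Pab(L + a)/(6LEI) = 809.2/EI
  θ_10 = 1305/EI,  θ_20 = 1189/EI
Flexibility coefficients: a unit moment at one end gives L/(3EI) there and L/(6EI) at the far end, so f₁₁ = f₂₂ = 3/EI and f₁₂ = f₂₁ = 1.5/EI.
Compatibility — zero rotation at each built-in end:
  3 M_1 + 1.5 M_2 = 1305
  1.5 M_1 + 3 M_2 = 1189
Solving the pair gives M_1 = 315.6 kN·m and M_2 = 238.5 kN·m (hogging).

M_2 = 238.5 kN·m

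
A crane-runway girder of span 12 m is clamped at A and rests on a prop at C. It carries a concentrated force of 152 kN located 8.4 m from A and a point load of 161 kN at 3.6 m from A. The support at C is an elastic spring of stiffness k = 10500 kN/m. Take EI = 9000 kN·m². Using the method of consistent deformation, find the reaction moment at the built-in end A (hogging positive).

M_A = 595.7 kN·m

Release the roller at C. Primary structure: cantilever fixed at A.
Primary-structure tip deflection at C by superposition:
  point load 152 at a = 8.4: Pa²(3L − a)/(6EI) = 49336/EI
  point load 161 at a = 3.6: Pa²(3L − a)/(6EI) = 11267/EI
  δ_0 = 60603/EI
Tip deflection under a unit load at C: L³/(3EI) = 576/EI.
With EI = 9000 kN·m²: δ_0 = 6.7337 m and δ_{CC} = 0.064 m/kN.
Compatibility — the spring shortens by R_C/k under the reaction it provides: δ_0 − R_C·δ_{CC} = R_C/k. With 1/k = 0.000095 m/kN, R_C = δ_0 / (δ_{CC} + 1/k) = 6.7337 / (0.064 + 0.000095) = 105.1 kN.
Moment equilibrium about A: M_A = Σ(load moments about A) − R_C·L = 1856 − 105.1×12 = 595.7 kN·m.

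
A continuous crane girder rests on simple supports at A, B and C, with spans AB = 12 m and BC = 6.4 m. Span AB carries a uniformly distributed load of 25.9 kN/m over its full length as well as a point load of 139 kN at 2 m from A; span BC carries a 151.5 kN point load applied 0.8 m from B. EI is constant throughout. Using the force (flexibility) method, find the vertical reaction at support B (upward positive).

R_B = 413.4 kN

Insert a hinge at B; M_B is the redundant, and each span becomes simply supported.
End slopes at the hinge B, treating each span as simply supported:
  span AB: UDL 25.9: wL³/(24EI) = 1865/EI
  span AB: point load 139 at a = 2: Pab(L + a)/(6LEI) = 540.6/EI
  span BC: point load 151.5 at a = 0.8: Pab(L + b)/(6LEI) = 212.1/EI
  relative rotation θ_0 = (2405 + 212.1)/EI = 2617/EI
A unit hogging moment at B produces rotation L₁/(3EI) + L₂/(3EI) = 6.133/EI.
Slope continuity at B: θ_0 = M_B·6.133/EI, so M_B = 2617/6.133 = 426.8 kN·m (hogging).
Span AB, ΣM about A with M_B applied at B: R_B^{AB}·12 = 2143 + 426.8, so R_B^{AB} = 214.1 kN and R_A = 449.8 − 214.1 = 235.7 kN.
Span BC, ΣM about C: R_B^{BC}·6.4 = 848.4 + 426.8, so R_B^{BC} = 199.2 kN and R_C = 151.5 − 199.2 = -47.74 kN.
R_B = 214.1 + 199.2 = 413.4 kN.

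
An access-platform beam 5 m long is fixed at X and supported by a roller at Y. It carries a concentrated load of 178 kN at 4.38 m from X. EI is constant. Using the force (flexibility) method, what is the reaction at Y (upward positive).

Remove the prop at Y; the released (primary) structure is a cantilever built in at X.
Free-end deflection of the primary structure under the applied loading (downward +):
  point load 178 at a = 4.38: Pa²(3L − a)/(6EI) = 6044/EI
Flexibility coefficient — unit upward force at Y: δ_{YY} = L³/(3EI) = 41.67/EI.
Compatibility at Y: δ_0 − R_Y·δ_{YY} = 0, so R_Y = 6044/41.67 = 145.1 kN.

R_Y = 145.1 kN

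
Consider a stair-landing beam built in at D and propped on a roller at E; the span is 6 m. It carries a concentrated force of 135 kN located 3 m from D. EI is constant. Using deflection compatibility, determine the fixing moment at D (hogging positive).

M_D = 151.9 kN·m

Take the reaction at E as the redundant and release it; the primary structure is a cantilever fixed at D.
Deflection at E on the released cantilever, summing each load's contribution:
  point load 135 at a = 3: Pa²(3L − a)/(6EI) = 3038/EI
Flexibility coefficient — unit upward force at E: δ_{EE} = L³/(3EI) = 72/EI.
Compatibility at E: δ_0 − R_E·δ_{EE} = 0, so R_E = 3038/72 = 42.19 kN.
Moment equilibrium about D: M_D = Σ(load moments about D) − R_E·L = 405 − 42.19×6 = 151.9 kN·m.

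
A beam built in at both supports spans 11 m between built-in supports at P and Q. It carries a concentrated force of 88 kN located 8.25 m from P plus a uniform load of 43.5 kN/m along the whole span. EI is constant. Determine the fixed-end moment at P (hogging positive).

M_P = 484 kN·m

Take the two fixed-end moments M_P, M_Q as redundants; the released structure is the simple span PQ.
Simple-span end rotations at P and Q under the given loads:
  at P: point load 88 at a = 8.25: Pab(L + b)/(6LEI) = 415.9/EI
  at Q: point load 88 at a = 8.25: Pab(L + a)/(6LEI) = 582.3/EI
  at P: UDL 43.5: wL³/(24EI) = 2412/EI
  at Q: UDL 43.5: wL³/(24EI) = 2412/EI
  θ_P0 = 2828/EI,  θ_Q0 = 2995/EI
Flexibility coefficients: a unit moment at one end gives L/(3EI) there and L/(6EI) at the far end, so f₁₁ = f₂₂ = 3.667/EI and f₁₂ = f₂₁ = 1.833/EI.
Compatibility — zero rotation at each built-in end:
  3.667 M_P + 1.833 M_Q = 2828
  1.833 M_P + 3.667 M_Q = 2995
Solving the pair gives M_P = 484 kN·m and M_Q = 574.8 kN·m (hogging).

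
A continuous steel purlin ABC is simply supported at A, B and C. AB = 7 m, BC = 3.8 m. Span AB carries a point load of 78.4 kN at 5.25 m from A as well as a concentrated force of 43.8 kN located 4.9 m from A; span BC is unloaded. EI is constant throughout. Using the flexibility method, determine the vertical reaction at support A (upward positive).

Insert a hinge at B; M_B is the redundant, and each span becomes simply supported.
Discontinuity in slope at B on the released structure — sum the simple-span end rotations:
  span AB: point load 78.4 at a = 5.25: Pab(L + a)/(6LEI) = 210.1/EI
  span AB: point load 43.8 at a = 4.9: Pab(L + a)/(6LEI) = 127.7/EI
  relative rotation θ_0 = (337.8 + 0)/EI = 337.8/EI
A unit hogging moment at B produces rotation L₁/(3EI) + L₂/(3EI) = 3.6/EI.
Compatibility: M_B·(L₁+L₂)/(3EI) = θ_0, giving M_B = 93.83 kN·m (hogging).
Span AB, ΣM about A with M_B applied at B: R_B^{AB}·7 = 626.2 + 93.83, so R_B^{AB} = 102.9 kN and R_A = 122.2 − 102.9 = 19.34 kN.

R_A = 19.34 kN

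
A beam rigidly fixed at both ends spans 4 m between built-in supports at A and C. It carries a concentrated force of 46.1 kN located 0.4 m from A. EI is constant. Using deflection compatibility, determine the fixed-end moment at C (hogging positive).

Take the two fixed-end moments M_A, M_C as redundants; the released structure is the simple span AC.
On the primary (simply-supported) span, the end slopes from the loading are:
  at A: point load 46.1 at a = 0.4: Pab(L + b)/(6LEI) = 21.02/EI
  at C: point load 46.1 at a = 0.4: Pab(L + a)/(6LEI) = 12.17/EI
  θ_A0 = 21.02/EI,  θ_C0 = 12.17/EI
Flexibility coefficients: a unit moment at one end gives L/(3EI) there and L/(6EI) at the far end, so f₁₁ = f₂₂ = 1.333/EI and f₁₂ = f₂₁ = 0.6667/EI.
Compatibility — zero rotation at each built-in end:
  1.333 M_A + 0.6667 M_C = 21.02
  0.6667 M_A + 1.333 M_C = 12.17
Solving the pair gives M_A = 14.94 kN·m and M_C = 1.66 kN·m (hogging).

M_C = 1.66 kN·m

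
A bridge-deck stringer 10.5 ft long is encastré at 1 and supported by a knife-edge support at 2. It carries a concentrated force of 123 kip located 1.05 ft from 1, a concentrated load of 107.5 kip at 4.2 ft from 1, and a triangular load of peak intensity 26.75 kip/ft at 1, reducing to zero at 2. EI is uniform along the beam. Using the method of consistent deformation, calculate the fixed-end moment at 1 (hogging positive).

Choose R_2 as the redundant. The primary structure is the cantilever fixed at 1.
Deflection at 2 on the released cantilever, summing each load's contribution:
  point load 123 at a = 1.05: Pa²(3L − a)/(6EI) = 688.2/EI
  point load 107.5 at a = 4.2: Pa²(3L − a)/(6EI) = 8628/EI
  triangular load, peak 26.75 at the fixed end: w₀L⁴/(30EI) = 10838/EI
  δ_0 = 20155/EI
Flexibility coefficient — unit upward force at 2: δ_{22} = L³/(3EI) = 385.9/EI.
Compatibility at 2: δ_0 − R_2·δ_{22} = 0, so R_2 = 20155/385.9 = 52.23 kip.
Moment equilibrium about 1: M_1 = Σ(load moments about 1) − R_2·L = 1072 − 52.23×10.5 = 523.8 kip·ft.

M_1 = 523.8 kip·ft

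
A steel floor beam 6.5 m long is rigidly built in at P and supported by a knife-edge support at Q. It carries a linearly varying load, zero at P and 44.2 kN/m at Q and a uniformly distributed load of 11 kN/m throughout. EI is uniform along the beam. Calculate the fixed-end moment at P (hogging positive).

M_P = 167 kN·m

Release the roller at Q. Primary structure: cantilever fixed at P.
Free-end deflection of the primary structure under the applied loading (downward +):
  triangular load, peak 44.2 at the free end: 11w₀L⁴/(120EI) = 7232/EI
  UDL 11: wL⁴/(8EI) = 2454/EI
  δ_0 = 9687/EI
Flexibility coefficient — unit upward force at Q: δ_{QQ} = L³/(3EI) = 91.54/EI.
The prop prevents deflection at Q: R_Q = δ_0/δ_{QQ} = 9687/91.54 = 105.8 kN.
Moment equilibrium about P: M_P = Σ(load moments about P) − R_Q·L = 854.9 − 105.8×6.5 = 167 kN·m.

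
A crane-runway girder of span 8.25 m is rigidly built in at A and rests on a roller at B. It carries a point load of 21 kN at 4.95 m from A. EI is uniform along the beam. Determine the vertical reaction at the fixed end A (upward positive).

R_A = 11.93 kN

Release the roller at B. Primary structure: cantilever fixed at A.
Downward deflection at the released point B due to the loads:
  point load 21 at a = 4.95: Pa²(3L − a)/(6EI) = 1698/EI
Flexibility coefficient — unit upward force at B: δ_{BB} = L³/(3EI) = 187.2/EI.
Compatibility at B: δ_0 − R_B·δ_{BB} = 0, so R_B = 1698/187.2 = 9.072 kN.
Vertical equilibrium: R_A = ΣP − R_B = 21 − 9.072 = 11.93 kN.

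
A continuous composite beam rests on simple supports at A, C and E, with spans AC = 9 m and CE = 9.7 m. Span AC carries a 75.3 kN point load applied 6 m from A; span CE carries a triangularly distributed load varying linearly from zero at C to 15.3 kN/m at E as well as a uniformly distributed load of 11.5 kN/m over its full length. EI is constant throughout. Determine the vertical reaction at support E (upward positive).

Release continuity at C by inserting a hinge; the redundant is the internal moment M_C. The primary structure is two simply-supported spans AC and CE.
Discontinuity in slope at C on the released structure — sum the simple-span end rotations:
  span AC: point load 75.3 at a = 6: Pab(L + a)/(6LEI) = 376.5/EI
  span CE: triangular load, peak 15.3: 7w₀L³/(360EI) = 271.5/EI
  span CE: UDL 11.5: wL³/(24EI) = 437.3/EI
  relative rotation θ_0 = (376.5 + 708.8)/EI = 1085/EI
A unit hogging moment at C produces rotation L₁/(3EI) + L₂/(3EI) = 6.233/EI.
Slope continuity at C: θ_0 = M_C·6.233/EI, so M_C = 1085/6.233 = 174.1 kN·m (hogging).
Span CE, ΣM about E: R_C^{CE}·9.7 = 780.9 + 174.1, so R_C^{CE} = 98.46 kN and R_E = 185.8 − 98.46 = 87.29 kN.

R_E = 87.29 kN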